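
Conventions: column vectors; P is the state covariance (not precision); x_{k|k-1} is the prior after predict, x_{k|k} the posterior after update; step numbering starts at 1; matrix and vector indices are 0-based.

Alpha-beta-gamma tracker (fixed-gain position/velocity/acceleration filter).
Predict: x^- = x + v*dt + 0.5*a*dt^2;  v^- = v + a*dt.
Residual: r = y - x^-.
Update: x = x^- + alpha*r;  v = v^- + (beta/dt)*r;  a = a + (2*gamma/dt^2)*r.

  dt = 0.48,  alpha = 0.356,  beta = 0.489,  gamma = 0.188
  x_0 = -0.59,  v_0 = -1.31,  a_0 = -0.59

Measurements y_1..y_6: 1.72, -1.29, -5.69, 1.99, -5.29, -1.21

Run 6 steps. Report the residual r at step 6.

resid = 4.9038

step 1: x_pred=-1.2868  r=3.0068  x^+=-0.2164  v^+=1.4699  a^+=4.3169
step 2: x_pred=0.9865  r=-2.2765  x^+=0.1761  v^+=1.2228  a^+=0.6017
step 3: x_pred=0.8324  r=-6.5224  x^+=-1.4896  v^+=-5.1330  a^+=-10.0424
step 4: x_pred=-5.1103  r=7.1003  x^+=-2.5826  v^+=-2.7199  a^+=1.5449
step 5: x_pred=-3.7102  r=-1.5798  x^+=-4.2726  v^+=-3.5878  a^+=-1.0333
step 6: x_pred=-6.1138  r=4.9038  x^+=-4.3680  v^+=0.9120  a^+=6.9694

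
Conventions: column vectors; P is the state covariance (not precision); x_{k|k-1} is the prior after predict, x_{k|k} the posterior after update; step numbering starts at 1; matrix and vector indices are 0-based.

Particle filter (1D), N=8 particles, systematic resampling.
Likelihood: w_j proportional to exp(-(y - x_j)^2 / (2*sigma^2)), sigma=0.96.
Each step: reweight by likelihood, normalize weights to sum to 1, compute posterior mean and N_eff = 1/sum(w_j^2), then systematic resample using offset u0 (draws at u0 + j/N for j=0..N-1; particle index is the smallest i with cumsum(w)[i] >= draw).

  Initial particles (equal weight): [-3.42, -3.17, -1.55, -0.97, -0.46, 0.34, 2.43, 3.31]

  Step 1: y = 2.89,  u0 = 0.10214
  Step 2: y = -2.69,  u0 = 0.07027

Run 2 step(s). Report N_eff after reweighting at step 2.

step 1: w=[0.0000, 0.0000, 0.0000, 0.0002, 0.0012, 0.0160, 0.4866, 0.4960]  mean=2.8288  Neff=2.0704  idx=[6, 6, 6, 6, 7, 7, 7, 7]
step 2: w=[0.2488, 0.2488, 0.2488, 0.2488, 0.0012, 0.0012, 0.0012, 0.0012]  mean=2.4343  Neff=4.0396  idx=[0, 0, 1, 1, 2, 2, 3, 3]

N_eff = 4.0396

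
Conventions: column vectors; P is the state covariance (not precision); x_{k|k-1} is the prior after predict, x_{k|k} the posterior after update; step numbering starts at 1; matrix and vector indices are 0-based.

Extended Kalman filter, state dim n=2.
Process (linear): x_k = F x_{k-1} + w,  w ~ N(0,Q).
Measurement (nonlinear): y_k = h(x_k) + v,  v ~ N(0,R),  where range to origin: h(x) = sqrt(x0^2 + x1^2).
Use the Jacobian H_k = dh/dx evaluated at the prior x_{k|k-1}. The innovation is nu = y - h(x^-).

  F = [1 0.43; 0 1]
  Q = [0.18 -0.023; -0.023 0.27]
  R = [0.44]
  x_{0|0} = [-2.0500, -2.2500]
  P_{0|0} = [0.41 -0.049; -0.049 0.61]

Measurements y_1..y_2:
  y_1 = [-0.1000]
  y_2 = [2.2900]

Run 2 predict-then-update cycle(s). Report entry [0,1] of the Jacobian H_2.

step 1: x^-=[-3.0175, -2.2500]  P^-=[0.6606 0.1903; 0.1903 0.8800]  H_jac=[-0.8017 -0.5978]  S=[1.3614]  K=[-0.4726; -0.4984]  nu=[-3.8640]  x^+=[-1.1914, -0.3240]  P^+=[0.3566 -0.1304; -0.1304 0.5418]
step 2: x^-=[-1.3308, -0.3240]  P^-=[0.5246 0.0796; 0.0796 0.8118]  H_jac=[-0.9716 -0.2366]  S=[1.0173]  K=[-0.5196; -0.2648]  nu=[0.9204]  x^+=[-1.8090, -0.5677]  P^+=[0.2500 -0.0604; -0.0604 0.7404]

H_jac[0,1] = -0.2366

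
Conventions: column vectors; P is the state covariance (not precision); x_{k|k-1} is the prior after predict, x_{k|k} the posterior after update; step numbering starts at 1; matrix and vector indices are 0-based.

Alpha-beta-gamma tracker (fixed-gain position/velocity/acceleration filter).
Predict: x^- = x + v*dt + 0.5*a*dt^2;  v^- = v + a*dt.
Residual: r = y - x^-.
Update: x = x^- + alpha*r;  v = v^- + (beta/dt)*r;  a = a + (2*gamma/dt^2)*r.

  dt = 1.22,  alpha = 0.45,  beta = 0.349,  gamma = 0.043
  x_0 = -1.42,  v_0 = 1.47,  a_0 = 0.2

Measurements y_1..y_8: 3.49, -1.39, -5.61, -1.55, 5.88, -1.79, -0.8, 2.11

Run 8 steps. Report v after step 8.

step 1: x_pred=0.5222  r=2.9678  x^+=1.8577  v^+=2.5630  a^+=0.3715
step 2: x_pred=5.2610  r=-6.6510  x^+=2.2681  v^+=1.1136  a^+=-0.0128
step 3: x_pred=3.6170  r=-9.2270  x^+=-0.5351  v^+=-1.5416  a^+=-0.5460
step 4: x_pred=-2.8222  r=1.2722  x^+=-2.2497  v^+=-1.8438  a^+=-0.4725
step 5: x_pred=-4.8507  r=10.7307  x^+=-0.0219  v^+=0.6495  a^+=0.1476
step 6: x_pred=0.8804  r=-2.6704  x^+=-0.3213  v^+=0.0657  a^+=-0.0067
step 7: x_pred=-0.2462  r=-0.5538  x^+=-0.4954  v^+=-0.1010  a^+=-0.0387
step 8: x_pred=-0.6474  r=2.7574  x^+=0.5934  v^+=0.6406  a^+=0.1206

v_post = 0.6406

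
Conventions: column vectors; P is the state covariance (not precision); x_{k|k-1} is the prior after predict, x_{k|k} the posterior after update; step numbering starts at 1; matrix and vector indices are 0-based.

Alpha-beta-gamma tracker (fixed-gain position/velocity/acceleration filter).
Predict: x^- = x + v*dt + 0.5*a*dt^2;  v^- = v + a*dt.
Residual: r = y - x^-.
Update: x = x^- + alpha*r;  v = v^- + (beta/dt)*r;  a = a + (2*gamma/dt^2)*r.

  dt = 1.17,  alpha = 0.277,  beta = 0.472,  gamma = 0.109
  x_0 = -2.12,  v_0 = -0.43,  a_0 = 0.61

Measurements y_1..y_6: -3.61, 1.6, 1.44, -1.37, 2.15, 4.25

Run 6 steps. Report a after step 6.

a_post = -0.6037

step 1: x_pred=-2.2056  r=-1.4044  x^+=-2.5946  v^+=-0.2829  a^+=0.3863
step 2: x_pred=-2.6611  r=4.2611  x^+=-1.4808  v^+=1.8882  a^+=1.0649
step 3: x_pred=1.4573  r=-0.0173  x^+=1.4525  v^+=3.1272  a^+=1.0622
step 4: x_pred=5.8383  r=-7.2083  x^+=3.8416  v^+=1.4620  a^+=-0.0857
step 5: x_pred=5.4934  r=-3.3434  x^+=4.5673  v^+=0.0129  a^+=-0.6182
step 6: x_pred=4.1592  r=0.0908  x^+=4.1844  v^+=-0.6738  a^+=-0.6037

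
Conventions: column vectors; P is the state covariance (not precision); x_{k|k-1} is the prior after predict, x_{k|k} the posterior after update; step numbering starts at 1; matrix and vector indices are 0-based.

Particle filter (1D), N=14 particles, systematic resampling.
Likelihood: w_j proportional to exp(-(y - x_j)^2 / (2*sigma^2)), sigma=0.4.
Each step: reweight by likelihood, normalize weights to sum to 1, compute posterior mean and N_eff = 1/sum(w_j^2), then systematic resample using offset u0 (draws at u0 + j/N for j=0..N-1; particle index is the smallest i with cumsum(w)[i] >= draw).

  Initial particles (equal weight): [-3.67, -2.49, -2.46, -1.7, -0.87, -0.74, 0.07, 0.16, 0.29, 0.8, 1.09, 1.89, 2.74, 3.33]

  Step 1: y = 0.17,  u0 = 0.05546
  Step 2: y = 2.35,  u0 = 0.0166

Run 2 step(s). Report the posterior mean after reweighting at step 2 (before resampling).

step 1: w=[0.0000, 0.0000, 0.0000, 0.0000, 0.0100, 0.0221, 0.2855, 0.2945, 0.2816, 0.0852, 0.0209, 0.0000, 0.0000, 0.0000]  mean=0.2147  Neff=3.9084  idx=[6, 6, 6, 6, 7, 7, 7, 7, 8, 8, 8, 8, 9, 10]
step 2: w=[0.0000, 0.0000, 0.0000, 0.0000, 0.0000, 0.0000, 0.0000, 0.0000, 0.0002, 0.0002, 0.0002, 0.0002, 0.0726, 0.9263]  mean=1.0680  Neff=1.1584  idx=[12, 13, 13, 13, 13, 13, 13, 13, 13, 13, 13, 13, 13, 13]

post_mean = 1.0680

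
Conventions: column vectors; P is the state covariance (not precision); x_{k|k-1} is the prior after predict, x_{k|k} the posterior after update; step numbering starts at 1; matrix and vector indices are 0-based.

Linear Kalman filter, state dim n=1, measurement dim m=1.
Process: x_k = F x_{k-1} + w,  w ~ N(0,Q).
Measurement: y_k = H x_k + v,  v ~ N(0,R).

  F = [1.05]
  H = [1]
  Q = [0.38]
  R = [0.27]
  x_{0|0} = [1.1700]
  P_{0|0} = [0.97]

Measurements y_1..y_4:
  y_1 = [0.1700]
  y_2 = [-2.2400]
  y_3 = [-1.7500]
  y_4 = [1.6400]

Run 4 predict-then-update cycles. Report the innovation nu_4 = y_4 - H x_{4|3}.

innov = [3.4068]

step 1: x^-=[1.2285]  P^-=[1.4494]  S=[1.7194]  K=[0.8430]  nu=[-1.0585]  x^+=[0.3362]  P^+=[0.2276]
step 2: x^-=[0.3530]  P^-=[0.6309]  S=[0.9009]  K=[0.7003]  nu=[-2.5930]  x^+=[-1.4629]  P^+=[0.1891]
step 3: x^-=[-1.5360]  P^-=[0.5885]  S=[0.8585]  K=[0.6855]  nu=[-0.2140]  x^+=[-1.6827]  P^+=[0.1851]
step 4: x^-=[-1.7668]  P^-=[0.5841]  S=[0.8541]  K=[0.6839]  nu=[3.4068]  x^+=[0.5630]  P^+=[0.1846]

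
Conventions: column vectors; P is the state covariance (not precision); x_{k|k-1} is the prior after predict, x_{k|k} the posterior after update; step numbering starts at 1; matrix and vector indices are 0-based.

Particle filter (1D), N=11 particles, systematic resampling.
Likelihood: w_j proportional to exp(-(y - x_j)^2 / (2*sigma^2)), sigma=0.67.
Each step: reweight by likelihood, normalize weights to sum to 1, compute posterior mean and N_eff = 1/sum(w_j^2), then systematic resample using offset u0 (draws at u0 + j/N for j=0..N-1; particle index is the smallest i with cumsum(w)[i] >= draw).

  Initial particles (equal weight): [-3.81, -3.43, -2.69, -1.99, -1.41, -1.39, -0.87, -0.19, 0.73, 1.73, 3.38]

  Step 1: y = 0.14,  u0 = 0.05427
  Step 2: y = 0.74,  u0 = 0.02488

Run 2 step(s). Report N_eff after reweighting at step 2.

step 1: w=[0.0000, 0.0000, 0.0001, 0.0031, 0.0329, 0.0352, 0.1533, 0.4229, 0.3240, 0.0286, 0.0000]  mean=-0.0293  Neff=3.2206  idx=[5, 6, 7, 7, 7, 7, 7, 8, 8, 8, 8]
step 2: w=[0.0011, 0.0093, 0.0639, 0.0639, 0.0639, 0.0639, 0.0639, 0.1675, 0.1675, 0.1675, 0.1675]  mean=0.4187  Neff=7.5338  idx=[2, 3, 5, 6, 7, 7, 8, 8, 9, 10, 10]

N_eff = 7.5338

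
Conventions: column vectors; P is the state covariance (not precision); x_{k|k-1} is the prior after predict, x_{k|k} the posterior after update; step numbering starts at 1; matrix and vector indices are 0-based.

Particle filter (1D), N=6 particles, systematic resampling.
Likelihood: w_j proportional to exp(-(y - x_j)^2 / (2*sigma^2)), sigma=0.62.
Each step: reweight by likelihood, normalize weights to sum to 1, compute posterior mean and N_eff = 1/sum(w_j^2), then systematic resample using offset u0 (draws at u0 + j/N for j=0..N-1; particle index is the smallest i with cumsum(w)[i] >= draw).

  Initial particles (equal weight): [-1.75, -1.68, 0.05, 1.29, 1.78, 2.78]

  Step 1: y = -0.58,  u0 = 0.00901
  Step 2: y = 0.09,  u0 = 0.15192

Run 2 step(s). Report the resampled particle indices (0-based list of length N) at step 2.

resampled_idx = [3, 3, 4, 4, 5, 5]

step 1: w=[0.1713, 0.2106, 0.6066, 0.0108, 0.0007, 0.0000]  mean=-0.6082  Neff=2.2637  idx=[0, 1, 1, 2, 2, 2]
step 2: w=[0.0040, 0.0056, 0.0056, 0.3283, 0.3283, 0.3283]  mean=0.0234  Neff=3.0926  idx=[3, 3, 4, 4, 5, 5]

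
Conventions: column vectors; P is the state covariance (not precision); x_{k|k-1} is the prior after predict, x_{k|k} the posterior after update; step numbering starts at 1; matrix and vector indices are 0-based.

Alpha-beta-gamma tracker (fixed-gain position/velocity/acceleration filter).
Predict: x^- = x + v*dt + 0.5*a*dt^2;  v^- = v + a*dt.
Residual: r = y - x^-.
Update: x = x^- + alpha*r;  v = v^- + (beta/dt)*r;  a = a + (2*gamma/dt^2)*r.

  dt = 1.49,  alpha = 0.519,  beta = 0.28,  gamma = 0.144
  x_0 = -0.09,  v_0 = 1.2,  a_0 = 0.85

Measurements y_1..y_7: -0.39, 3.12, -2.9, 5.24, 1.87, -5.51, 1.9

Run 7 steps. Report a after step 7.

step 1: x_pred=2.6415  r=-3.0315  x^+=1.0682  v^+=1.8968  a^+=0.4567
step 2: x_pred=4.4014  r=-1.2814  x^+=3.7364  v^+=2.3365  a^+=0.2905
step 3: x_pred=7.5403  r=-10.4403  x^+=2.1218  v^+=0.8075  a^+=-1.0639
step 4: x_pred=2.1440  r=3.0960  x^+=3.7508  v^+=-0.1959  a^+=-0.6622
step 5: x_pred=2.7239  r=-0.8539  x^+=2.2807  v^+=-1.3430  a^+=-0.7730
step 6: x_pred=-0.5785  r=-4.9315  x^+=-3.1379  v^+=-3.4215  a^+=-1.4127
step 7: x_pred=-9.8042  r=11.7042  x^+=-3.7297  v^+=-3.3270  a^+=0.1056

a_post = 0.1056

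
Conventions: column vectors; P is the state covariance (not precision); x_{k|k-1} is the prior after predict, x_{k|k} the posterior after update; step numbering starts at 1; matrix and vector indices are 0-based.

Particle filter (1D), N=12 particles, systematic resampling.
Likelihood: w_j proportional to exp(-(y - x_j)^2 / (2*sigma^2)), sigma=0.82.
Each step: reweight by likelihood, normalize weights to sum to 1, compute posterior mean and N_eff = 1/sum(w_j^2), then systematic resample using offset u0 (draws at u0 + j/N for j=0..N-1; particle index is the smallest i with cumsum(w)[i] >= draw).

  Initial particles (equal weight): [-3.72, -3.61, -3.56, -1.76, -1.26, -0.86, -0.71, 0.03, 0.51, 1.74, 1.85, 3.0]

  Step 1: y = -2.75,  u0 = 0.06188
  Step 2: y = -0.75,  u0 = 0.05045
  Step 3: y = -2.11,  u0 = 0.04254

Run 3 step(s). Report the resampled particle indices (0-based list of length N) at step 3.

step 1: w=[0.2002, 0.2325, 0.2474, 0.1945, 0.0773, 0.0283, 0.0183, 0.0013, 0.0001, 0.0000, 0.0000, 0.0000]  mean=-2.9421  Neff=4.9919  idx=[0, 0, 1, 1, 1, 2, 2, 2, 3, 3, 4, 5]
step 2: w=[0.0005, 0.0005, 0.0008, 0.0008, 0.0008, 0.0010, 0.0010, 0.0010, 0.1691, 0.1691, 0.2975, 0.3578]  mean=-1.3013  Neff=3.6536  idx=[8, 8, 9, 9, 10, 10, 10, 10, 11, 11, 11, 11]
step 3: w=[0.1261, 0.1261, 0.1261, 0.1261, 0.0807, 0.0807, 0.0807, 0.0807, 0.0432, 0.0432, 0.0432, 0.0432]  mean=-1.4430  Neff=10.2976  idx=[0, 0, 1, 2, 2, 3, 4, 5, 6, 7, 9, 11]

resampled_idx = [0, 0, 1, 2, 2, 3, 4, 5, 6, 7, 9, 11]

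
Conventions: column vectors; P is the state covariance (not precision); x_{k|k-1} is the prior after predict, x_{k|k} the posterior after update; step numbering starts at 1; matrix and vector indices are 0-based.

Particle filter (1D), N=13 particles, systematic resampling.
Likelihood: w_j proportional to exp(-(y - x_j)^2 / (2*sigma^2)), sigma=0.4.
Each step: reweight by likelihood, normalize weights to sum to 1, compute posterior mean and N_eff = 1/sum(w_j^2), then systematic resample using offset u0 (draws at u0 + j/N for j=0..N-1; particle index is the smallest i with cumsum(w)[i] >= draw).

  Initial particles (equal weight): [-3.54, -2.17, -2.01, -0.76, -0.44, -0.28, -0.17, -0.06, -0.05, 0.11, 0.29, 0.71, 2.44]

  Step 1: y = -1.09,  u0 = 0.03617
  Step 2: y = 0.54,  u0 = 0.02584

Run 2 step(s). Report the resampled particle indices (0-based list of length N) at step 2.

resampled_idx = [4, 8, 9, 10, 10, 11, 11, 12, 12, 12, 12, 12, 12]

step 1: w=[0.0000, 0.0192, 0.0522, 0.5234, 0.1964, 0.0947, 0.0522, 0.0267, 0.0250, 0.0082, 0.0019, 0.0000, 0.0000]  mean=-0.6676  Neff=3.0423  idx=[2, 3, 3, 3, 3, 3, 3, 3, 4, 4, 5, 5, 7]
step 2: w=[0.0000, 0.0072, 0.0072, 0.0072, 0.0072, 0.0072, 0.0072, 0.0072, 0.0706, 0.0706, 0.1736, 0.1736, 0.4610]  mean=-0.2254  Neff=3.5321  idx=[4, 8, 9, 10, 10, 11, 11, 12, 12, 12, 12, 12, 12]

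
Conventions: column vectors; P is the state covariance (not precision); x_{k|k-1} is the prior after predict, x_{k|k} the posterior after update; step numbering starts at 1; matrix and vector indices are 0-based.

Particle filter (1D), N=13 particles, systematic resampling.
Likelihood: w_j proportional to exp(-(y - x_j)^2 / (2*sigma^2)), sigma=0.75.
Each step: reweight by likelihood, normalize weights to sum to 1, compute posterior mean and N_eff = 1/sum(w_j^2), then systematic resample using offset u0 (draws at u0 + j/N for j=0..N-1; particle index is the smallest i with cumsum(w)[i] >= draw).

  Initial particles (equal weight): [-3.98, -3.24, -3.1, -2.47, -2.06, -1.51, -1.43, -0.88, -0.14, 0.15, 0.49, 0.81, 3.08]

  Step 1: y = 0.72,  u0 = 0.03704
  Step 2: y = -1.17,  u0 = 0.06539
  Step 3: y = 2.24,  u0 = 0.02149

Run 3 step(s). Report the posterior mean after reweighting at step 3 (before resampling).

post_mean = 0.5470

step 1: w=[0.0000, 0.0000, 0.0000, 0.0000, 0.0003, 0.0036, 0.0049, 0.0306, 0.1545, 0.2234, 0.2845, 0.2960, 0.0021]  mean=0.3575  Neff=4.1097  idx=[7, 8, 8, 9, 9, 10, 10, 10, 10, 11, 11, 11, 11]
step 2: w=[0.3569, 0.1498, 0.1498, 0.0817, 0.0817, 0.0332, 0.0332, 0.0332, 0.0332, 0.0118, 0.0118, 0.0118, 0.0118]  mean=-0.2282  Neff=5.2465  idx=[0, 0, 0, 0, 1, 1, 2, 2, 3, 4, 5, 7, 12]
step 3: w=[0.0005, 0.0005, 0.0005, 0.0005, 0.0180, 0.0180, 0.0180, 0.0180, 0.0569, 0.0569, 0.1817, 0.1817, 0.4489]  mean=0.5470  Neff=3.6322  idx=[5, 8, 9, 10, 10, 11, 11, 12, 12, 12, 12, 12, 12]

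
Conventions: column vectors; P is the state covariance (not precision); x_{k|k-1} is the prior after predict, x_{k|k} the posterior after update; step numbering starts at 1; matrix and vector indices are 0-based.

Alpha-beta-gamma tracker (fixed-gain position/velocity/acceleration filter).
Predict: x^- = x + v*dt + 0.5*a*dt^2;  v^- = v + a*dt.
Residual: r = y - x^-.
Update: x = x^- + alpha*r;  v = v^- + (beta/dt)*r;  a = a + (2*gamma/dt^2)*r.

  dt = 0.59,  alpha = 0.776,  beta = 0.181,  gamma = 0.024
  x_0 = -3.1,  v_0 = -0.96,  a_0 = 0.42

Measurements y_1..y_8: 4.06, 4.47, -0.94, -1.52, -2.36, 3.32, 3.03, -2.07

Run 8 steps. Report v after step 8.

step 1: x_pred=-3.5933  r=7.6533  x^+=2.3457  v^+=1.6357  a^+=1.4753
step 2: x_pred=3.5675  r=0.9025  x^+=4.2678  v^+=2.7830  a^+=1.5998
step 3: x_pred=6.1882  r=-7.1282  x^+=0.6567  v^+=1.5401  a^+=0.6168
step 4: x_pred=1.6727  r=-3.1927  x^+=-0.8048  v^+=0.9245  a^+=0.1766
step 5: x_pred=-0.2286  r=-2.1314  x^+=-1.8826  v^+=0.3749  a^+=-0.1173
step 6: x_pred=-1.6818  r=5.0018  x^+=2.1996  v^+=1.8401  a^+=0.5724
step 7: x_pred=3.3849  r=-0.3549  x^+=3.1095  v^+=2.0690  a^+=0.5235
step 8: x_pred=4.4213  r=-6.4913  x^+=-0.6160  v^+=0.3864  a^+=-0.3716

v_post = 0.3864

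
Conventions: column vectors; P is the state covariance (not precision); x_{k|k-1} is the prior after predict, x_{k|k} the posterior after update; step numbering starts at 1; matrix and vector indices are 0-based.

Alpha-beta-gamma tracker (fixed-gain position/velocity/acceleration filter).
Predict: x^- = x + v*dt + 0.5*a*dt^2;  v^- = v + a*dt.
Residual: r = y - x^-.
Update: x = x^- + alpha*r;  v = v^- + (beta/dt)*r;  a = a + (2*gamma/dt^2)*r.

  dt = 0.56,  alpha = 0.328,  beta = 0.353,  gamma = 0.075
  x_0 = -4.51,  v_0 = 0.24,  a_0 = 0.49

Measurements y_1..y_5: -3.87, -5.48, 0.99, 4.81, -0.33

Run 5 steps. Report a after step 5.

a_post = 1.5696

step 1: x_pred=-4.2988  r=0.4288  x^+=-4.1581  v^+=0.7847  a^+=0.6951
step 2: x_pred=-3.6097  r=-1.8703  x^+=-4.2232  v^+=-0.0050  a^+=-0.1995
step 3: x_pred=-4.2573  r=5.2473  x^+=-2.5362  v^+=3.1909  a^+=2.3104
step 4: x_pred=-0.3870  r=5.1970  x^+=1.3176  v^+=7.7607  a^+=4.7962
step 5: x_pred=6.4156  r=-6.7456  x^+=4.2031  v^+=6.1944  a^+=1.5696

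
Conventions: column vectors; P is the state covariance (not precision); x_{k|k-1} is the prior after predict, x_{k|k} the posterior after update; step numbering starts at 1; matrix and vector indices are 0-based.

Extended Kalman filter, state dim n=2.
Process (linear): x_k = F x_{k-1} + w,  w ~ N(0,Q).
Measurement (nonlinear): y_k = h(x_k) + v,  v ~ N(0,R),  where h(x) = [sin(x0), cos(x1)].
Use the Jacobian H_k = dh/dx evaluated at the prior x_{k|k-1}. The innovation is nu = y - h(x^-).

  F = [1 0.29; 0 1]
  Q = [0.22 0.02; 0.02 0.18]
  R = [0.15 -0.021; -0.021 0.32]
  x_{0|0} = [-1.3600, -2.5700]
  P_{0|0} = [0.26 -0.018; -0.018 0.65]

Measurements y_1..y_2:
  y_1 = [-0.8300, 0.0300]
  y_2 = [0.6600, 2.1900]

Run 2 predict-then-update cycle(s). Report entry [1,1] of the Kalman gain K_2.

K[1,1] = 0.6558

step 1: x^-=[-2.1053, -2.5700]  P^-=[0.5242 0.1905; 0.1905 0.8300]  H_jac=[-0.5094 0.0000; 0.0000 0.5410]  S=[0.2860 -0.0735; -0.0735 0.5629]  K=[-0.9173 0.0633; -0.1390 0.7795]  nu=[0.0305, 0.8710]  x^+=[-2.0782, -1.8952]  P^+=[0.2727 0.0731; 0.0731 0.4665]
step 2: x^-=[-2.6278, -1.8952]  P^-=[0.5743 0.2283; 0.2283 0.6465]  H_jac=[-0.8709 0.0000; 0.0000 0.9478]  S=[0.5856 -0.2095; -0.2095 0.9008]  K=[-0.8379 0.0454; -0.1050 0.6558]  nu=[1.1515, 2.5088]  x^+=[-3.4787, -0.3708]  P^+=[0.1454 0.0339; 0.0339 0.2237]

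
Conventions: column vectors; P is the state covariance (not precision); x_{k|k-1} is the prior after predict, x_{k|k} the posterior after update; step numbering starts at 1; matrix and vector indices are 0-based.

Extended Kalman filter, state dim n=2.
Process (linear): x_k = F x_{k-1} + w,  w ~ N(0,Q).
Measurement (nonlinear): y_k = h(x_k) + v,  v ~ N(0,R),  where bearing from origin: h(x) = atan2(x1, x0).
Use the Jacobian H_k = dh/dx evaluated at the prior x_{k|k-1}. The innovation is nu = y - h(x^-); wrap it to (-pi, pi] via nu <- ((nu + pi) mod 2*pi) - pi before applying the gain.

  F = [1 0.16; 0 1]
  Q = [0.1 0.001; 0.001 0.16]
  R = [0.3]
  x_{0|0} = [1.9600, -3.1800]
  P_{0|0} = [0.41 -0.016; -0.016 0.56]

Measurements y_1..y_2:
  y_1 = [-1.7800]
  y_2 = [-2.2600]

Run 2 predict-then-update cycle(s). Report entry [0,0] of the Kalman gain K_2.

step 1: x^-=[1.4512, -3.1800]  P^-=[0.5192 0.0746; 0.0746 0.7200]  H_jac=[0.2603 0.1188]  S=[0.3499]  K=[0.4115; 0.2999]  nu=[-0.6373]  x^+=[1.1890, -3.3711]  P^+=[0.4600 0.0314; 0.0314 0.6885]
step 2: x^-=[0.6496, -3.3711]  P^-=[0.5876 0.1426; 0.1426 0.8485]  H_jac=[0.2860 0.0551]  S=[0.3551]  K=[0.4954; 0.2465]  nu=[-0.8796]  x^+=[0.2138, -3.5879]  P^+=[0.5005 0.0992; 0.0992 0.8270]

K[0,0] = 0.4954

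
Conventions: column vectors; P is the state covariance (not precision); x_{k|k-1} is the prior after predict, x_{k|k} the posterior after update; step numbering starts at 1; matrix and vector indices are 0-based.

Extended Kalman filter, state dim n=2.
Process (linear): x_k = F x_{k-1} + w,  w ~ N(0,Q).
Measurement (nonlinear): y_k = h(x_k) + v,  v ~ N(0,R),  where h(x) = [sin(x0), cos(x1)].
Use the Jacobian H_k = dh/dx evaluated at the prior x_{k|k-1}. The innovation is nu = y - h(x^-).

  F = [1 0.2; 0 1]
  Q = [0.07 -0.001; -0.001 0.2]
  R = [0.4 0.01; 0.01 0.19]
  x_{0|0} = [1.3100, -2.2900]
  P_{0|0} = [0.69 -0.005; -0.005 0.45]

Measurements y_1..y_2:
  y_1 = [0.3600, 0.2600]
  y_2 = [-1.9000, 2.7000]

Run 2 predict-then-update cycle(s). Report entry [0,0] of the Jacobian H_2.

step 1: x^-=[0.8520, -2.2900]  P^-=[0.7760 0.0840; 0.0840 0.6500]  H_jac=[0.6585 0.0000; 0.0000 0.7523]  S=[0.7365 0.0516; 0.0516 0.5579]  K=[0.6904 0.0494; 0.0138 0.8753]  nu=[-0.3926, 0.9188]  x^+=[0.6264, -1.4912]  P^+=[0.4201 0.0217; 0.0217 0.2212]
step 2: x^-=[0.3281, -1.4912]  P^-=[0.5076 0.0649; 0.0649 0.4212]  H_jac=[0.9467 0.0000; 0.0000 0.9968]  S=[0.8549 0.0712; 0.0712 0.6086]  K=[0.5587 0.0409; 0.0145 0.6883]  nu=[-2.2223, 2.6205]  x^+=[-0.8063, 0.2802]  P^+=[0.2365 0.0134; 0.0134 0.1313]

H_jac[0,0] = 0.9467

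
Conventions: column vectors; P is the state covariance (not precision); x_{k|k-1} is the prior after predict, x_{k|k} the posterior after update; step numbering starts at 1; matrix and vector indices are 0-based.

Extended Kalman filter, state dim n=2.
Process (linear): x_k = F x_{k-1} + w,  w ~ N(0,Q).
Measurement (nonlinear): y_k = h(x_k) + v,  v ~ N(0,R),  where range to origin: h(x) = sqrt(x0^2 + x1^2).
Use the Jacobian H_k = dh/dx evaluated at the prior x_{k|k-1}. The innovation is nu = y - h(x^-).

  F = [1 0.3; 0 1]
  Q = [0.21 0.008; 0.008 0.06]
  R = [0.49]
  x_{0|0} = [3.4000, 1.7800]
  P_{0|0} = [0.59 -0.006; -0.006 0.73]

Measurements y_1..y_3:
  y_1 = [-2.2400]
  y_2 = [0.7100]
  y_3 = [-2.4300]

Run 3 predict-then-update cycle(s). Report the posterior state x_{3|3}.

step 1: x^-=[3.9340, 1.7800]  P^-=[0.8621 0.2210; 0.2210 0.7900]  H_jac=[0.9111 0.4122]  S=[1.5059]  K=[0.5821; 0.3500]  nu=[-6.5580]  x^+=[0.1167, -0.5151]  P^+=[0.3519 -0.0858; -0.0858 0.6056]
step 2: x^-=[-0.0379, -0.5151]  P^-=[0.5649 0.1039; 0.1039 0.6656]  H_jac=[-0.0733 -0.9973]  S=[1.1702]  K=[-0.1239; -0.5737]  nu=[0.1935]  x^+=[-0.0619, -0.6261]  P^+=[0.5469 0.0207; 0.0207 0.2804]
step 3: x^-=[-0.2497, -0.6261]  P^-=[0.7946 0.1128; 0.1128 0.3404]  H_jac=[-0.3704 -0.9289]  S=[0.9703]  K=[-0.4113; -0.3689]  nu=[-3.1041]  x^+=[1.0270, 0.5189]  P^+=[0.6304 -0.0344; -0.0344 0.2083]

x_post = [1.0270, 0.5189]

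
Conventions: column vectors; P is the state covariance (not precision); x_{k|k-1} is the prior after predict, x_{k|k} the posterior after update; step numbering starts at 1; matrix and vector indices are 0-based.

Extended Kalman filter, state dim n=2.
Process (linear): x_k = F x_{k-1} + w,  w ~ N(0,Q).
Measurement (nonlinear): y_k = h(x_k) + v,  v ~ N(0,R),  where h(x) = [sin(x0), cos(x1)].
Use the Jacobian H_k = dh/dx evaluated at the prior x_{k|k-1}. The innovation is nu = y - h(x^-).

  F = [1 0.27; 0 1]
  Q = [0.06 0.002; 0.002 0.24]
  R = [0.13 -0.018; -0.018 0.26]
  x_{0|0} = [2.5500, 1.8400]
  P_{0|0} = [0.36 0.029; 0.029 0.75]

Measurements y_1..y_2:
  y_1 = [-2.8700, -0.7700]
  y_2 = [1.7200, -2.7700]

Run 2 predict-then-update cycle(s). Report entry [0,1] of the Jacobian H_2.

step 1: x^-=[3.0468, 1.8400]  P^-=[0.4903 0.2335; 0.2335 0.9900]  H_jac=[-0.9955 0.0000; 0.0000 -0.9640]  S=[0.6159 0.2061; 0.2061 1.1800]  K=[-0.7739 -0.0556; -0.1134 -0.7890]  nu=[-2.9647, -0.5040]  x^+=[5.3692, 2.5739]  P^+=[0.1001 0.0005; 0.0005 0.2107]
step 2: x^-=[6.0641, 2.5739]  P^-=[0.1757 0.0594; 0.0594 0.4507]  H_jac=[0.9761 0.0000; 0.0000 -0.5377]  S=[0.2974 -0.0492; -0.0492 0.3903]  K=[0.5751 -0.0094; 0.0943 -0.6090]  nu=[1.9373, -1.9268]  x^+=[7.1964, 3.9301]  P^+=[0.0768 0.0238; 0.0238 0.2976]

H_jac[0,1] = 0.0000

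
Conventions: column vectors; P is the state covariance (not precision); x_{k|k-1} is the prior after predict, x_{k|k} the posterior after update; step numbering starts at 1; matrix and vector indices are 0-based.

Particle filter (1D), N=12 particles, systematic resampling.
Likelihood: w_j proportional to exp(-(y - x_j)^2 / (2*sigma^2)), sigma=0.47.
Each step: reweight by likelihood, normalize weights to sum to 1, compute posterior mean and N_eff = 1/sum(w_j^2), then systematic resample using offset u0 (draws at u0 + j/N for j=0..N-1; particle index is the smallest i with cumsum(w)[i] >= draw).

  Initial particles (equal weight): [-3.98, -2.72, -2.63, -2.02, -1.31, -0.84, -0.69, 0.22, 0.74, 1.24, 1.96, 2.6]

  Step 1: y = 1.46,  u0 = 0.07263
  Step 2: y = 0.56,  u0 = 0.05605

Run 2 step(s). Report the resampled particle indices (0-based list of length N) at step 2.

step 1: w=[0.0000, 0.0000, 0.0000, 0.0000, 0.0000, 0.0000, 0.0000, 0.0166, 0.1666, 0.4826, 0.3058, 0.0284]  mean=1.3986  Neff=2.8149  idx=[8, 8, 9, 9, 9, 9, 9, 9, 10, 10, 10, 11]
step 2: w=[0.2323, 0.2323, 0.0878, 0.0878, 0.0878, 0.0878, 0.0878, 0.0878, 0.0030, 0.0030, 0.0030, 0.0000]  mean=1.0141  Neff=6.4878  idx=[0, 0, 0, 1, 1, 2, 3, 3, 4, 5, 6, 7]

resampled_idx = [0, 0, 0, 1, 1, 2, 3, 3, 4, 5, 6, 7]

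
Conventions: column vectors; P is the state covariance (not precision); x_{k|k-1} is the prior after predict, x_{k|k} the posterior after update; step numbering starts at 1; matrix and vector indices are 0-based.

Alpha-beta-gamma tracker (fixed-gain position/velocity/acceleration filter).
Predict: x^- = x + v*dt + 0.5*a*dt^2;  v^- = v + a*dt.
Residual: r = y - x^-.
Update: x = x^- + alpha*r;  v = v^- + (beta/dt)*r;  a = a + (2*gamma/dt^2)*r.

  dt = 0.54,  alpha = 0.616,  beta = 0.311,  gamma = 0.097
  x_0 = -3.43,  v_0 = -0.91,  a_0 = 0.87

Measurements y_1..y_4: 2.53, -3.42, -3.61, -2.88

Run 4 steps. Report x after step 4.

x_post = -2.4966

step 1: x_pred=-3.7946  r=6.3246  x^+=0.1014  v^+=3.2023  a^+=5.0777
step 2: x_pred=2.5709  r=-5.9909  x^+=-1.1195  v^+=2.4939  a^+=1.0920
step 3: x_pred=0.3864  r=-3.9964  x^+=-2.0754  v^+=0.7819  a^+=-1.5668
step 4: x_pred=-1.8816  r=-0.9984  x^+=-2.4966  v^+=-0.6392  a^+=-2.2311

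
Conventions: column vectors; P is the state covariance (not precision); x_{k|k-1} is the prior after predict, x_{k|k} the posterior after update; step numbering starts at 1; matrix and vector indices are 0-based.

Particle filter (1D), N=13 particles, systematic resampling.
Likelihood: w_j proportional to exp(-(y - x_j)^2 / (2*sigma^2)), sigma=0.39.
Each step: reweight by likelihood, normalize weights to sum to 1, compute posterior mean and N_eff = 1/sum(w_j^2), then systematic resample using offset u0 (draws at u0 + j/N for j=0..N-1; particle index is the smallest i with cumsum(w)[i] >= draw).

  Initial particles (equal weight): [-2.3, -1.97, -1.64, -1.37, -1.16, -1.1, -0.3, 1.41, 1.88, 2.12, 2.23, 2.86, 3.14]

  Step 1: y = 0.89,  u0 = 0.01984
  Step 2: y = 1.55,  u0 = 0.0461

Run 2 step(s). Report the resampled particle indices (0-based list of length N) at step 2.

step 1: w=[0.0000, 0.0000, 0.0000, 0.0000, 0.0000, 0.0000, 0.0202, 0.8744, 0.0848, 0.0147, 0.0058, 0.0000, 0.0000]  mean=1.4305  Neff=1.2946  idx=[6, 7, 7, 7, 7, 7, 7, 7, 7, 7, 7, 7, 8]
step 2: w=[0.0000, 0.0851, 0.0851, 0.0851, 0.0851, 0.0851, 0.0851, 0.0851, 0.0851, 0.0851, 0.0851, 0.0851, 0.0635]  mean=1.4398  Neff=11.9384  idx=[1, 2, 3, 4, 5, 6, 6, 7, 8, 9, 10, 11, 12]

resampled_idx = [1, 2, 3, 4, 5, 6, 6, 7, 8, 9, 10, 11, 12]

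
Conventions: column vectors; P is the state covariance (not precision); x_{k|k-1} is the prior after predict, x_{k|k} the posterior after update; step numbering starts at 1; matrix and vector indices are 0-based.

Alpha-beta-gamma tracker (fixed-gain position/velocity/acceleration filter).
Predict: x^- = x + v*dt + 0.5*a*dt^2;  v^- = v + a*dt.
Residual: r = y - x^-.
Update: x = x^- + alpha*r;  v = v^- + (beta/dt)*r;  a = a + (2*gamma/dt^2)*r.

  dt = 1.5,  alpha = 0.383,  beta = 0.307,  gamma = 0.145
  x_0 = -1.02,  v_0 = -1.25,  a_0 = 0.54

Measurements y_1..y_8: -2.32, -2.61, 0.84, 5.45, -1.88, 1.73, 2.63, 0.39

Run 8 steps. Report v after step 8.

v_post = -4.3296

step 1: x_pred=-2.2875  r=-0.0325  x^+=-2.2999  v^+=-0.4467  a^+=0.5358
step 2: x_pred=-2.3671  r=-0.2429  x^+=-2.4602  v^+=0.3074  a^+=0.5045
step 3: x_pred=-1.4315  r=2.2715  x^+=-0.5615  v^+=1.5290  a^+=0.7973
step 4: x_pred=2.6290  r=2.8210  x^+=3.7094  v^+=3.3023  a^+=1.1609
step 5: x_pred=9.9689  r=-11.8489  x^+=5.4308  v^+=2.6186  a^+=-0.3663
step 6: x_pred=8.9466  r=-7.2166  x^+=6.1826  v^+=0.5921  a^+=-1.2964
step 7: x_pred=5.6123  r=-2.9823  x^+=4.4701  v^+=-1.9629  a^+=-1.6808
step 8: x_pred=-0.3652  r=0.7552  x^+=-0.0760  v^+=-4.3296  a^+=-1.5835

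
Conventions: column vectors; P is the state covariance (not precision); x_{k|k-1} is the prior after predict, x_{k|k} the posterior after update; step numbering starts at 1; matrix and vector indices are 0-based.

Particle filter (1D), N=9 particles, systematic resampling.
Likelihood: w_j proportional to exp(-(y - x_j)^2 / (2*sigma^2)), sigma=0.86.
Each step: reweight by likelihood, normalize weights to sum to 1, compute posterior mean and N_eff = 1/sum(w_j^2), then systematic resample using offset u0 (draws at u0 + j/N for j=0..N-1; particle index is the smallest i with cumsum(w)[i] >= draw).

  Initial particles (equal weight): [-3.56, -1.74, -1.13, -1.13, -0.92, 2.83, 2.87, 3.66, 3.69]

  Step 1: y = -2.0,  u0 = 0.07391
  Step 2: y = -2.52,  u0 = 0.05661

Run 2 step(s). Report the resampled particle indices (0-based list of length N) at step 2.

step 1: w=[0.0689, 0.3410, 0.2140, 0.2140, 0.1622, 0.0000, 0.0000, 0.0000, 0.0000]  mean=-1.4713  Neff=4.1861  idx=[1, 1, 1, 1, 2, 3, 3, 4, 4]
step 2: w=[0.1736, 0.1736, 0.1736, 0.1736, 0.0709, 0.0709, 0.0709, 0.0464, 0.0464]  mean=-1.5341  Neff=7.1458  idx=[0, 0, 1, 2, 2, 3, 4, 5, 7]

resampled_idx = [0, 0, 1, 2, 2, 3, 4, 5, 7]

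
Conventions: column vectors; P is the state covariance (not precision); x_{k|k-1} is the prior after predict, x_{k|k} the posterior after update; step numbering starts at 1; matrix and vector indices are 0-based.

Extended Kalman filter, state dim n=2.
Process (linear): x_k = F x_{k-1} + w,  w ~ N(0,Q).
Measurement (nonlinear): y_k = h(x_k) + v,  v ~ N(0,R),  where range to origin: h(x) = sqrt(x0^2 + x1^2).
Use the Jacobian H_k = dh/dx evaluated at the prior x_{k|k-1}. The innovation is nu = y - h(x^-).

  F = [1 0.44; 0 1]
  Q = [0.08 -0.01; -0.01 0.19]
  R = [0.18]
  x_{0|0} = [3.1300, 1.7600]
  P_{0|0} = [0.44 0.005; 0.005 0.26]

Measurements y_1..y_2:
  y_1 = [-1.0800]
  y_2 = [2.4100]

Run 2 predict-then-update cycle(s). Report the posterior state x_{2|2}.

x_post = [0.7213, -1.5866]

step 1: x^-=[3.9044, 1.7600]  P^-=[0.5747 0.1094; 0.1094 0.4500]  H_jac=[0.9117 0.4110]  S=[0.8156]  K=[0.6975; 0.3490]  nu=[-5.3627]  x^+=[0.1638, -0.1116]  P^+=[0.1779 -0.0892; -0.0892 0.3507]
step 2: x^-=[0.1147, -0.1116]  P^-=[0.2473 0.0551; 0.0551 0.5407]  H_jac=[0.7167 -0.6974]  S=[0.5149]  K=[0.2696; -0.6556]  nu=[2.2499]  x^+=[0.7213, -1.5866]  P^+=[0.2099 0.1461; 0.1461 0.3194]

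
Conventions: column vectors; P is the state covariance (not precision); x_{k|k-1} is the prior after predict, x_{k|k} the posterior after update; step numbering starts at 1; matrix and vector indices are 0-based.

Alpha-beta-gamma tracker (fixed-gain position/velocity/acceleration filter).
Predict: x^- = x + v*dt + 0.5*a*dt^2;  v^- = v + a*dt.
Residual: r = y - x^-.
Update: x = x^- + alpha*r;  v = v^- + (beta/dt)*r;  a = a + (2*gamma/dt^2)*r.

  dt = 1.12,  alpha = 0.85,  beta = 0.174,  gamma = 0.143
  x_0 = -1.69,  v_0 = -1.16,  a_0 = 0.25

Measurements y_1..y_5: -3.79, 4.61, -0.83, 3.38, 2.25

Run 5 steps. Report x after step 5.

step 1: x_pred=-2.8324  r=-0.9576  x^+=-3.6464  v^+=-1.0288  a^+=0.0317
step 2: x_pred=-4.7787  r=9.3887  x^+=3.2017  v^+=0.4653  a^+=2.1723
step 3: x_pred=5.0853  r=-5.9153  x^+=0.0573  v^+=1.9793  a^+=0.8236
step 4: x_pred=2.7906  r=0.5894  x^+=3.2916  v^+=2.9933  a^+=0.9580
step 5: x_pred=7.2449  r=-4.9949  x^+=2.9992  v^+=3.2902  a^+=-0.1808

x_post = 2.9992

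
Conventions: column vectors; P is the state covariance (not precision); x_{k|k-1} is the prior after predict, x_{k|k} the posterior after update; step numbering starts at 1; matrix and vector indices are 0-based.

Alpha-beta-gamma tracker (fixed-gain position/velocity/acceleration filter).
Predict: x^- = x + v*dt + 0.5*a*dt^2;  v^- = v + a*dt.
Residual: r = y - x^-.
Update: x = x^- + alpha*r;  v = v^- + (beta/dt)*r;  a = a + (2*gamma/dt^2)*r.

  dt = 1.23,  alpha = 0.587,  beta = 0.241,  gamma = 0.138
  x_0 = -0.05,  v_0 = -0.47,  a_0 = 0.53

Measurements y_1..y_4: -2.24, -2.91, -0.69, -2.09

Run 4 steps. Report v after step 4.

v_post = 0.2226

step 1: x_pred=-0.2272  r=-2.0128  x^+=-1.4087  v^+=-0.2125  a^+=0.1628
step 2: x_pred=-1.5469  r=-1.3631  x^+=-2.3470  v^+=-0.2793  a^+=-0.0859
step 3: x_pred=-2.7556  r=2.0656  x^+=-1.5431  v^+=0.0198  a^+=0.2910
step 4: x_pred=-1.2987  r=-0.7913  x^+=-1.7632  v^+=0.2226  a^+=0.1466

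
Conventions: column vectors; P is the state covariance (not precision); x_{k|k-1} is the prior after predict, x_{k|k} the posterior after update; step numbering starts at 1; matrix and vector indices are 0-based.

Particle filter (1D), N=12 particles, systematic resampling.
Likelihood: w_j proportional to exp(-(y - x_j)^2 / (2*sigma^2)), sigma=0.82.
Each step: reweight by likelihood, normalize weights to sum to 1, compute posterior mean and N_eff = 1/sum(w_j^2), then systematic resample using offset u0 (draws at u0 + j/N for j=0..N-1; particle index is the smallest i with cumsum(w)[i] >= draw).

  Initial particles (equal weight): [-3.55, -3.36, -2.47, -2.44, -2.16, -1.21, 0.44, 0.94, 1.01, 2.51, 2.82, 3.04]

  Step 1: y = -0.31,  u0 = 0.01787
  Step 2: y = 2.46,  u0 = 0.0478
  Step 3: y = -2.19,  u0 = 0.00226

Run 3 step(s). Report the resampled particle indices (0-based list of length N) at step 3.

resampled_idx = [0, 0, 0, 0, 1, 1, 1, 2, 2, 2, 5, 8]

step 1: w=[0.0002, 0.0005, 0.0160, 0.0177, 0.0404, 0.2821, 0.3391, 0.1612, 0.1410, 0.0014, 0.0004, 0.0001]  mean=-0.0658  Neff=4.1223  idx=[3, 5, 5, 5, 5, 6, 6, 6, 6, 7, 7, 8]
step 2: w=[0.0000, 0.0001, 0.0001, 0.0001, 0.0001, 0.0632, 0.0632, 0.0632, 0.0632, 0.2358, 0.2358, 0.2752]  mean=0.8323  Neff=4.9273  idx=[5, 7, 8, 9, 9, 9, 10, 10, 10, 11, 11, 11]
step 3: w=[0.2526, 0.2526, 0.2526, 0.0297, 0.0297, 0.0297, 0.0297, 0.0297, 0.0297, 0.0213, 0.0213, 0.0213]  mean=0.5655  Neff=5.0474  idx=[0, 0, 0, 0, 1, 1, 1, 2, 2, 2, 5, 8]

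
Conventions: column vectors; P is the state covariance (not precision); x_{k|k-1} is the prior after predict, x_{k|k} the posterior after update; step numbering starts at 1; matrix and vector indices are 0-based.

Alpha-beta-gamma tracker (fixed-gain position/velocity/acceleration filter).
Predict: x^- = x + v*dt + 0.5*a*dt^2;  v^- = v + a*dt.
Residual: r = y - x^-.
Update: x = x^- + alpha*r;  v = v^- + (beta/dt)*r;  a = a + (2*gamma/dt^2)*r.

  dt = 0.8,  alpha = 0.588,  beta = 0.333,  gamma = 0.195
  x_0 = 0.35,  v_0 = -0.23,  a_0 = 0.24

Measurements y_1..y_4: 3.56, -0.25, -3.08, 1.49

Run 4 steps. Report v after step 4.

step 1: x_pred=0.2428  r=3.3172  x^+=2.1933  v^+=1.3428  a^+=2.2614
step 2: x_pred=3.9912  r=-4.2412  x^+=1.4974  v^+=1.3865  a^+=-0.3231
step 3: x_pred=2.5032  r=-5.5832  x^+=-0.7797  v^+=-1.1959  a^+=-3.7253
step 4: x_pred=-2.9286  r=4.4186  x^+=-0.3305  v^+=-2.3370  a^+=-1.0328

v_post = -2.3370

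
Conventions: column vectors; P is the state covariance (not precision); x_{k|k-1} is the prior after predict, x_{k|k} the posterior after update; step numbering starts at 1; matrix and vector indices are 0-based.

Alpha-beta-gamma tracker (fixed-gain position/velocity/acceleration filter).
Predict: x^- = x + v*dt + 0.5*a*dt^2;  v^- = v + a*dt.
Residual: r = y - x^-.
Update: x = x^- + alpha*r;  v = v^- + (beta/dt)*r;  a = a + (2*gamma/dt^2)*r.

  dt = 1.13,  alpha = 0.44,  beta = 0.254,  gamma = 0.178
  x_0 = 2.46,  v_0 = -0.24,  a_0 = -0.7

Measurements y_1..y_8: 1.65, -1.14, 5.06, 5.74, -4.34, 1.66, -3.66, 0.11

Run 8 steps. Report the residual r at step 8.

resid = 1.1839

step 1: x_pred=1.7419  r=-0.0919  x^+=1.7015  v^+=-1.0517  a^+=-0.7256
step 2: x_pred=0.0498  r=-1.1898  x^+=-0.4737  v^+=-2.1390  a^+=-1.0573
step 3: x_pred=-3.5659  r=8.6259  x^+=0.2295  v^+=-1.3949  a^+=1.3476
step 4: x_pred=-0.4864  r=6.2264  x^+=2.2532  v^+=1.5274  a^+=3.0835
step 5: x_pred=5.9478  r=-10.2878  x^+=1.4212  v^+=2.6992  a^+=0.2152
step 6: x_pred=4.6087  r=-2.9487  x^+=3.3113  v^+=2.2797  a^+=-0.6069
step 7: x_pred=5.4998  r=-9.1598  x^+=1.4695  v^+=-0.4650  a^+=-3.1606
step 8: x_pred=-1.0739  r=1.1839  x^+=-0.5530  v^+=-3.7704  a^+=-2.8306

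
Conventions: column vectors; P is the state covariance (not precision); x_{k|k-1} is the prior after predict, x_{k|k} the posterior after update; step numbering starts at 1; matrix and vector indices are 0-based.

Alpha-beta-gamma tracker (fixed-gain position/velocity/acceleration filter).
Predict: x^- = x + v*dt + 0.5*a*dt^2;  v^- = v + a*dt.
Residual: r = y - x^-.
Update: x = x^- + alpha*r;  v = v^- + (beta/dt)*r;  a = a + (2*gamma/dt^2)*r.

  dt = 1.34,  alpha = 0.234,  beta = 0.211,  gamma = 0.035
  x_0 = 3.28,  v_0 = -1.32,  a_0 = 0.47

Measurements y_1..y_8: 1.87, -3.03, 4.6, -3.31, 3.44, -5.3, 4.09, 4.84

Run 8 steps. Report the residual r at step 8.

step 1: x_pred=1.9332  r=-0.0632  x^+=1.9184  v^+=-0.7001  a^+=0.4675
step 2: x_pred=1.3999  r=-4.4299  x^+=0.3633  v^+=-0.7712  a^+=0.2948
step 3: x_pred=-0.4054  r=5.0054  x^+=0.7659  v^+=0.4120  a^+=0.4900
step 4: x_pred=1.7579  r=-5.0679  x^+=0.5720  v^+=0.2706  a^+=0.2924
step 5: x_pred=1.1971  r=2.2429  x^+=1.7220  v^+=1.0156  a^+=0.3798
step 6: x_pred=3.4239  r=-8.7239  x^+=1.3825  v^+=0.1509  a^+=0.0397
step 7: x_pred=1.6203  r=2.4697  x^+=2.1982  v^+=0.5930  a^+=0.1360
step 8: x_pred=3.1150  r=1.7250  x^+=3.5186  v^+=1.0469  a^+=0.2033

resid = 1.7250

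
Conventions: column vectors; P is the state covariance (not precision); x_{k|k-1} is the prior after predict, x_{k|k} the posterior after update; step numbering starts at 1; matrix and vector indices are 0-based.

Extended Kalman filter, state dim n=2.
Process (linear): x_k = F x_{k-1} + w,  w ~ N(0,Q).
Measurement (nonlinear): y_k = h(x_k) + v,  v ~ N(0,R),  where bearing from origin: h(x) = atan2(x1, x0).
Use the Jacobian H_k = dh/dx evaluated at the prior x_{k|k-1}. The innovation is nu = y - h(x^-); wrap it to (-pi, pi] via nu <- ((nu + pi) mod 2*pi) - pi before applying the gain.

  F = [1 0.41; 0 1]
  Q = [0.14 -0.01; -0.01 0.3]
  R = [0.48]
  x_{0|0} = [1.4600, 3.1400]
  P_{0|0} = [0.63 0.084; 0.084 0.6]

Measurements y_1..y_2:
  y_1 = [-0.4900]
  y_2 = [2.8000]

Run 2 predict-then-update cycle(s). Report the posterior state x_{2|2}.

x_post = [4.0300, 3.4157]

step 1: x^-=[2.7474, 3.1400]  P^-=[0.9397 0.3200; 0.3200 0.9000]  H_jac=[-0.1804 0.1578]  S=[0.5148]  K=[-0.2312; 0.1638]  nu=[-1.3420]  x^+=[3.0576, 2.9202]  P^+=[0.9122 0.3395; 0.3395 0.8862]
step 2: x^-=[4.2549, 2.9202]  P^-=[1.4796 0.6928; 0.6928 1.1862]  H_jac=[-0.1097 0.1598]  S=[0.5038]  K=[-0.1023; 0.2254]  nu=[2.1985]  x^+=[4.0300, 3.4157]  P^+=[1.4743 0.7044; 0.7044 1.1606]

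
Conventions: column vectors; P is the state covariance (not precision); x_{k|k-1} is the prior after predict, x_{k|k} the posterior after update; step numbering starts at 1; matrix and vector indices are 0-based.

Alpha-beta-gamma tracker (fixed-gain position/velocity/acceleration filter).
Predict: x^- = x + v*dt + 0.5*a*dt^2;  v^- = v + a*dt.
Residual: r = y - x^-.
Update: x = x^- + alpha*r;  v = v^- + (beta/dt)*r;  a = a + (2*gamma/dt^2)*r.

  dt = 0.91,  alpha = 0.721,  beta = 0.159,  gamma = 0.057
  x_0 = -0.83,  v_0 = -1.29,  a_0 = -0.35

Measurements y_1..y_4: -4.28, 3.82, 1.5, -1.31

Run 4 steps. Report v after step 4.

v_post = 0.1143

step 1: x_pred=-2.1488  r=-2.1312  x^+=-3.6854  v^+=-1.9809  a^+=-0.6434
step 2: x_pred=-5.7544  r=9.5744  x^+=1.1487  v^+=-0.8935  a^+=0.6747
step 3: x_pred=0.6150  r=0.8850  x^+=1.2531  v^+=-0.1249  a^+=0.7965
step 4: x_pred=1.4692  r=-2.7792  x^+=-0.5346  v^+=0.1143  a^+=0.4139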